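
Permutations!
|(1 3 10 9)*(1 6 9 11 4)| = 10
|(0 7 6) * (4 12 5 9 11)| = 15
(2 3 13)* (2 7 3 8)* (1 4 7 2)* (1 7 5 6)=(1 4 5 6)(2 8 7 3 13)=[0, 4, 8, 13, 5, 6, 1, 3, 7, 9, 10, 11, 12, 2]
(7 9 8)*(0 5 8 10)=(0 5 8 7 9 10)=[5, 1, 2, 3, 4, 8, 6, 9, 7, 10, 0]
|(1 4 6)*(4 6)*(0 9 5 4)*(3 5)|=|(0 9 3 5 4)(1 6)|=10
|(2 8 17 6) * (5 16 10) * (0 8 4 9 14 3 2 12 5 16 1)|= 70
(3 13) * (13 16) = (3 16 13) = [0, 1, 2, 16, 4, 5, 6, 7, 8, 9, 10, 11, 12, 3, 14, 15, 13]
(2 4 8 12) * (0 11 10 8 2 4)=[11, 1, 0, 3, 2, 5, 6, 7, 12, 9, 8, 10, 4]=(0 11 10 8 12 4 2)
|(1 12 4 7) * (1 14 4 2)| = |(1 12 2)(4 7 14)| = 3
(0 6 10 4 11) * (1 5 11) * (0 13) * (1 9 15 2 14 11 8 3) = (0 6 10 4 9 15 2 14 11 13)(1 5 8 3) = [6, 5, 14, 1, 9, 8, 10, 7, 3, 15, 4, 13, 12, 0, 11, 2]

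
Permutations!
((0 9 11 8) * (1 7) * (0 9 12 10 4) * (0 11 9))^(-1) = ((0 12 10 4 11 8)(1 7))^(-1) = (0 8 11 4 10 12)(1 7)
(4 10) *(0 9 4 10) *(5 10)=(0 9 4)(5 10)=[9, 1, 2, 3, 0, 10, 6, 7, 8, 4, 5]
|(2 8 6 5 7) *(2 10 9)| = |(2 8 6 5 7 10 9)| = 7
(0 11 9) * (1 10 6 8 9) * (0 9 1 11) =[0, 10, 2, 3, 4, 5, 8, 7, 1, 9, 6, 11] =(11)(1 10 6 8)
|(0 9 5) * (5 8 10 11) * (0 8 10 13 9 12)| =|(0 12)(5 8 13 9 10 11)| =6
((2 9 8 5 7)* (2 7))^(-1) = (2 5 8 9)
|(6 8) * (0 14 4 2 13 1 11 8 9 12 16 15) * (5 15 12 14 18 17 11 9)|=24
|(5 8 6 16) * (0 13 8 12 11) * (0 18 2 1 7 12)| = 6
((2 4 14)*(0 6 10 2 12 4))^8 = ((0 6 10 2)(4 14 12))^8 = (4 12 14)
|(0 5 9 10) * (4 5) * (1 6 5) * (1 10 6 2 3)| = |(0 4 10)(1 2 3)(5 9 6)| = 3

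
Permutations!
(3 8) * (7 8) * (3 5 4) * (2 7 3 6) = (2 7 8 5 4 6) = [0, 1, 7, 3, 6, 4, 2, 8, 5]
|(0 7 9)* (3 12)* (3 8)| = |(0 7 9)(3 12 8)| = 3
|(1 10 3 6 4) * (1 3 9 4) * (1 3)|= |(1 10 9 4)(3 6)|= 4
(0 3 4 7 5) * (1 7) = (0 3 4 1 7 5) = [3, 7, 2, 4, 1, 0, 6, 5]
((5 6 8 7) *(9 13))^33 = (5 6 8 7)(9 13)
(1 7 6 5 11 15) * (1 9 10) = [0, 7, 2, 3, 4, 11, 5, 6, 8, 10, 1, 15, 12, 13, 14, 9] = (1 7 6 5 11 15 9 10)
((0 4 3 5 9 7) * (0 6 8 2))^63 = (9)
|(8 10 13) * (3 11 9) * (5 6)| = 6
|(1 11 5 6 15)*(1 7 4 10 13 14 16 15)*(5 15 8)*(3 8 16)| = 12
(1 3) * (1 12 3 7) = (1 7)(3 12) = [0, 7, 2, 12, 4, 5, 6, 1, 8, 9, 10, 11, 3]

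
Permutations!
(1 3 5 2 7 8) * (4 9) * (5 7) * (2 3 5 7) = (1 5 3 2 7 8)(4 9) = [0, 5, 7, 2, 9, 3, 6, 8, 1, 4]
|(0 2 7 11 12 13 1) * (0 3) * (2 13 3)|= |(0 13 1 2 7 11 12 3)|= 8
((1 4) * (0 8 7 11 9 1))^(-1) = (0 4 1 9 11 7 8)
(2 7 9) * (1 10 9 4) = (1 10 9 2 7 4) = [0, 10, 7, 3, 1, 5, 6, 4, 8, 2, 9]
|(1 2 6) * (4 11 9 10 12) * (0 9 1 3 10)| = 8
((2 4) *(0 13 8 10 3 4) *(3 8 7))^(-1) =((0 13 7 3 4 2)(8 10))^(-1) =(0 2 4 3 7 13)(8 10)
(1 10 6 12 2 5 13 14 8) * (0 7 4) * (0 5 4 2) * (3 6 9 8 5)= (0 7 2 4 3 6 12)(1 10 9 8)(5 13 14)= [7, 10, 4, 6, 3, 13, 12, 2, 1, 8, 9, 11, 0, 14, 5]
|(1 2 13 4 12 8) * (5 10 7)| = 6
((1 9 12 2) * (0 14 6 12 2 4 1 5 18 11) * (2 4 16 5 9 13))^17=(0 14 6 12 16 5 18 11)(1 2 4 13 9)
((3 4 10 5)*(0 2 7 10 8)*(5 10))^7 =(10)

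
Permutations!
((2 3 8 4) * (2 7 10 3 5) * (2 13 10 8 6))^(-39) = ((2 5 13 10 3 6)(4 7 8))^(-39) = (2 10)(3 5)(6 13)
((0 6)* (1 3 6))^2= ((0 1 3 6))^2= (0 3)(1 6)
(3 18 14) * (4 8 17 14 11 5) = (3 18 11 5 4 8 17 14) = [0, 1, 2, 18, 8, 4, 6, 7, 17, 9, 10, 5, 12, 13, 3, 15, 16, 14, 11]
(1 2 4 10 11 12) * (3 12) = (1 2 4 10 11 3 12) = [0, 2, 4, 12, 10, 5, 6, 7, 8, 9, 11, 3, 1]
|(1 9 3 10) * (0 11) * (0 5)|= |(0 11 5)(1 9 3 10)|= 12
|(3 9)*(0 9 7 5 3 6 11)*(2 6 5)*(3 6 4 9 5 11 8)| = 10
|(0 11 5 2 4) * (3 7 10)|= 15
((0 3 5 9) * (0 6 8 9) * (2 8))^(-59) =((0 3 5)(2 8 9 6))^(-59) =(0 3 5)(2 8 9 6)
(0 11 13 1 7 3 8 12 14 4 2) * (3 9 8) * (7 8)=(0 11 13 1 8 12 14 4 2)(7 9)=[11, 8, 0, 3, 2, 5, 6, 9, 12, 7, 10, 13, 14, 1, 4]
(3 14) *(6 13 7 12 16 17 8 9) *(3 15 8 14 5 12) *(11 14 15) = (3 5 12 16 17 15 8 9 6 13 7)(11 14) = [0, 1, 2, 5, 4, 12, 13, 3, 9, 6, 10, 14, 16, 7, 11, 8, 17, 15]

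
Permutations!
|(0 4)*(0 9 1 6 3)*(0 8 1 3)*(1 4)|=12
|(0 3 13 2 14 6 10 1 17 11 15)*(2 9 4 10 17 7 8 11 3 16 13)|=55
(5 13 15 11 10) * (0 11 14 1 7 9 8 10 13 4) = (0 11 13 15 14 1 7 9 8 10 5 4) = [11, 7, 2, 3, 0, 4, 6, 9, 10, 8, 5, 13, 12, 15, 1, 14]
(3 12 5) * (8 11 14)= (3 12 5)(8 11 14)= [0, 1, 2, 12, 4, 3, 6, 7, 11, 9, 10, 14, 5, 13, 8]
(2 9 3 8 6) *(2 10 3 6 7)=(2 9 6 10 3 8 7)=[0, 1, 9, 8, 4, 5, 10, 2, 7, 6, 3]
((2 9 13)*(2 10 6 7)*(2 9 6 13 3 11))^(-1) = ((2 6 7 9 3 11)(10 13))^(-1) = (2 11 3 9 7 6)(10 13)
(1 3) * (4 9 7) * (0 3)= (0 3 1)(4 9 7)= [3, 0, 2, 1, 9, 5, 6, 4, 8, 7]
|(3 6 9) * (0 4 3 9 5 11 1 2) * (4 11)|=|(0 11 1 2)(3 6 5 4)|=4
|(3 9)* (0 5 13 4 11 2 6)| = |(0 5 13 4 11 2 6)(3 9)| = 14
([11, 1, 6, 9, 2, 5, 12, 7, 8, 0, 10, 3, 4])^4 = (12)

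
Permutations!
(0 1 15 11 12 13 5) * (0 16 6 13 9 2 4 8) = (0 1 15 11 12 9 2 4 8)(5 16 6 13) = [1, 15, 4, 3, 8, 16, 13, 7, 0, 2, 10, 12, 9, 5, 14, 11, 6]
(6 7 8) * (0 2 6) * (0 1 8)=(0 2 6 7)(1 8)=[2, 8, 6, 3, 4, 5, 7, 0, 1]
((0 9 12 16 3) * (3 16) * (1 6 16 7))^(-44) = ((0 9 12 3)(1 6 16 7))^(-44) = (16)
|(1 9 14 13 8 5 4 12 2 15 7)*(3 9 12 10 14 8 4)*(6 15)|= 12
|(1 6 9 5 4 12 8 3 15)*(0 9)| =|(0 9 5 4 12 8 3 15 1 6)| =10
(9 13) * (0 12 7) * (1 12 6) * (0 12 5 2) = (0 6 1 5 2)(7 12)(9 13) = [6, 5, 0, 3, 4, 2, 1, 12, 8, 13, 10, 11, 7, 9]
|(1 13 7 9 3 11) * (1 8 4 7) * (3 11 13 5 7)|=9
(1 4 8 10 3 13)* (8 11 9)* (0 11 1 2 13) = (0 11 9 8 10 3)(1 4)(2 13) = [11, 4, 13, 0, 1, 5, 6, 7, 10, 8, 3, 9, 12, 2]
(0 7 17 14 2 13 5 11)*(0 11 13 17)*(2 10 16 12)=[7, 1, 17, 3, 4, 13, 6, 0, 8, 9, 16, 11, 2, 5, 10, 15, 12, 14]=(0 7)(2 17 14 10 16 12)(5 13)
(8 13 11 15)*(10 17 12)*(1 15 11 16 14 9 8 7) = (1 15 7)(8 13 16 14 9)(10 17 12) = [0, 15, 2, 3, 4, 5, 6, 1, 13, 8, 17, 11, 10, 16, 9, 7, 14, 12]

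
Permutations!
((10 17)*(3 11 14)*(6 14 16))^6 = (17)(3 11 16 6 14) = ((3 11 16 6 14)(10 17))^6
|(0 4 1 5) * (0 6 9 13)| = 7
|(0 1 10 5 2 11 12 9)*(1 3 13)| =|(0 3 13 1 10 5 2 11 12 9)| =10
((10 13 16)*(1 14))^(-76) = ((1 14)(10 13 16))^(-76) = (10 16 13)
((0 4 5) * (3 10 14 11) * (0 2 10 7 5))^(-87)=((0 4)(2 10 14 11 3 7 5))^(-87)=(0 4)(2 3 10 7 14 5 11)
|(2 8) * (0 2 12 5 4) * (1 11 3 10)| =|(0 2 8 12 5 4)(1 11 3 10)| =12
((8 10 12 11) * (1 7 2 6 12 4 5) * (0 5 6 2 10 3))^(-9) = ((0 5 1 7 10 4 6 12 11 8 3))^(-9) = (0 1 10 6 11 3 5 7 4 12 8)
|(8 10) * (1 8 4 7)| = |(1 8 10 4 7)| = 5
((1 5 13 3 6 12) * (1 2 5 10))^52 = (2 6 13)(3 5 12)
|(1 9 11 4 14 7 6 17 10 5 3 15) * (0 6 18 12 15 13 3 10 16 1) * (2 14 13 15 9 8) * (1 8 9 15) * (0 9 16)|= 42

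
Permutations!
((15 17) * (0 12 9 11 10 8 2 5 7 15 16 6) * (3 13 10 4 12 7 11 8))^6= (17)(2 8 9 12 4 11 5)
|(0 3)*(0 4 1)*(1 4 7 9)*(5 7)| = |(0 3 5 7 9 1)| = 6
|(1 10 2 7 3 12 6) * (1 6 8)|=|(1 10 2 7 3 12 8)|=7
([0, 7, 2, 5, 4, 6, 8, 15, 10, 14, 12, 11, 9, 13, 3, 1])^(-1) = [0, 15, 2, 14, 4, 3, 5, 1, 6, 12, 8, 11, 10, 13, 9, 7]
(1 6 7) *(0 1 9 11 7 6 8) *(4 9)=(0 1 8)(4 9 11 7)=[1, 8, 2, 3, 9, 5, 6, 4, 0, 11, 10, 7]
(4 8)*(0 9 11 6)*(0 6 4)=(0 9 11 4 8)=[9, 1, 2, 3, 8, 5, 6, 7, 0, 11, 10, 4]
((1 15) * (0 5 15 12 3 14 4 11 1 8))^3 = (0 8 15 5)(1 14)(3 11)(4 12)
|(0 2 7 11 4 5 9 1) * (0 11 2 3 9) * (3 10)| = |(0 10 3 9 1 11 4 5)(2 7)| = 8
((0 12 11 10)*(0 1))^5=(12)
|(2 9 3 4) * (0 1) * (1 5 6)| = 4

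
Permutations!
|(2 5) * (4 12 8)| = 6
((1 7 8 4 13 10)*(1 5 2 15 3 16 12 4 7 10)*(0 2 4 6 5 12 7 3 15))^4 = (16)(1 5 10 4 12 13 6)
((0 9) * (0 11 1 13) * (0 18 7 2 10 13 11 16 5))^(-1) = ((0 9 16 5)(1 11)(2 10 13 18 7))^(-1) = (0 5 16 9)(1 11)(2 7 18 13 10)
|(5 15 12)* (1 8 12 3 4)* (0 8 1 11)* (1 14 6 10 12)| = |(0 8 1 14 6 10 12 5 15 3 4 11)| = 12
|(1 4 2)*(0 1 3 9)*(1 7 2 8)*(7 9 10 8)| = 14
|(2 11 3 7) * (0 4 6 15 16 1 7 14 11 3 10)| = 12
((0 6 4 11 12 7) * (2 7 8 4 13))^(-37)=((0 6 13 2 7)(4 11 12 8))^(-37)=(0 2 6 7 13)(4 8 12 11)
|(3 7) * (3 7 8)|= 2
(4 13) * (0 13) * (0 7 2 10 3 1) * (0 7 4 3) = [13, 7, 10, 1, 4, 5, 6, 2, 8, 9, 0, 11, 12, 3] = (0 13 3 1 7 2 10)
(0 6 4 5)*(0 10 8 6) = (4 5 10 8 6) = [0, 1, 2, 3, 5, 10, 4, 7, 6, 9, 8]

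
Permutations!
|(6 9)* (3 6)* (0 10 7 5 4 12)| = |(0 10 7 5 4 12)(3 6 9)| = 6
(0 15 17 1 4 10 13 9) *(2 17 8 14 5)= (0 15 8 14 5 2 17 1 4 10 13 9)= [15, 4, 17, 3, 10, 2, 6, 7, 14, 0, 13, 11, 12, 9, 5, 8, 16, 1]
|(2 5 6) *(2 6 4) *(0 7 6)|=3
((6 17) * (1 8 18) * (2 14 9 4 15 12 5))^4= ((1 8 18)(2 14 9 4 15 12 5)(6 17))^4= (1 8 18)(2 15 14 12 9 5 4)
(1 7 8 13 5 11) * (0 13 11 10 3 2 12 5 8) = (0 13 8 11 1 7)(2 12 5 10 3) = [13, 7, 12, 2, 4, 10, 6, 0, 11, 9, 3, 1, 5, 8]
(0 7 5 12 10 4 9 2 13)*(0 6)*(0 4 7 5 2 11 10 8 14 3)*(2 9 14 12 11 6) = [5, 1, 13, 0, 14, 11, 4, 9, 12, 6, 7, 10, 8, 2, 3] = (0 5 11 10 7 9 6 4 14 3)(2 13)(8 12)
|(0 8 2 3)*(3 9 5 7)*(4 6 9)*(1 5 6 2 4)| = 8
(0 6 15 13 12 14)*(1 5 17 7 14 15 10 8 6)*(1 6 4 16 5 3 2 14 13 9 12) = [6, 3, 14, 2, 16, 17, 10, 13, 4, 12, 8, 11, 15, 1, 0, 9, 5, 7] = (0 6 10 8 4 16 5 17 7 13 1 3 2 14)(9 12 15)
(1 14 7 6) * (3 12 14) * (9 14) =(1 3 12 9 14 7 6) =[0, 3, 2, 12, 4, 5, 1, 6, 8, 14, 10, 11, 9, 13, 7]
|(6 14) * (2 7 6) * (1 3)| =|(1 3)(2 7 6 14)| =4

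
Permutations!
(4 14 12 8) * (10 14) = [0, 1, 2, 3, 10, 5, 6, 7, 4, 9, 14, 11, 8, 13, 12] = (4 10 14 12 8)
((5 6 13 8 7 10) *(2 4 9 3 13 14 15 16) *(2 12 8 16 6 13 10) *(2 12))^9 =((2 4 9 3 10 5 13 16)(6 14 15)(7 12 8))^9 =(2 4 9 3 10 5 13 16)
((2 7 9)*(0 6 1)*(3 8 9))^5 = ((0 6 1)(2 7 3 8 9))^5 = (9)(0 1 6)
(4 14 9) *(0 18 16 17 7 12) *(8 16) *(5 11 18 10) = (0 10 5 11 18 8 16 17 7 12)(4 14 9) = [10, 1, 2, 3, 14, 11, 6, 12, 16, 4, 5, 18, 0, 13, 9, 15, 17, 7, 8]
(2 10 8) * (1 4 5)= [0, 4, 10, 3, 5, 1, 6, 7, 2, 9, 8]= (1 4 5)(2 10 8)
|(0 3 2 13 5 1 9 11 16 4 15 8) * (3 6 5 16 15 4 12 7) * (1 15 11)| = 30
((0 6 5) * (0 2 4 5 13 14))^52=((0 6 13 14)(2 4 5))^52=(14)(2 4 5)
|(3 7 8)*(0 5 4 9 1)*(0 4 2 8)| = |(0 5 2 8 3 7)(1 4 9)| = 6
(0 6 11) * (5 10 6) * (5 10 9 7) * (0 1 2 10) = (1 2 10 6 11)(5 9 7) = [0, 2, 10, 3, 4, 9, 11, 5, 8, 7, 6, 1]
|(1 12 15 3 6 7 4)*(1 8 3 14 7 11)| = |(1 12 15 14 7 4 8 3 6 11)| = 10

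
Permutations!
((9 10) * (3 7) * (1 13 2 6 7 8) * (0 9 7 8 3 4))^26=(0 9 10 7 4)(1 13 2 6 8)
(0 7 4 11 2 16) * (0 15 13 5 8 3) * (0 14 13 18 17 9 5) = [7, 1, 16, 14, 11, 8, 6, 4, 3, 5, 10, 2, 12, 0, 13, 18, 15, 9, 17] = (0 7 4 11 2 16 15 18 17 9 5 8 3 14 13)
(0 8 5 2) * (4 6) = (0 8 5 2)(4 6) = [8, 1, 0, 3, 6, 2, 4, 7, 5]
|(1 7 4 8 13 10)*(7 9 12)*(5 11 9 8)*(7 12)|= 20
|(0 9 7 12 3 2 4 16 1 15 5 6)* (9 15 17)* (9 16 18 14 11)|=36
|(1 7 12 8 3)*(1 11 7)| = |(3 11 7 12 8)| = 5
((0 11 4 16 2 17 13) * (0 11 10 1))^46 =(0 10 1)(2 4 13)(11 17 16)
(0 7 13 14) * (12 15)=(0 7 13 14)(12 15)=[7, 1, 2, 3, 4, 5, 6, 13, 8, 9, 10, 11, 15, 14, 0, 12]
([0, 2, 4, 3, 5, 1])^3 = [0, 5, 1, 3, 2, 4]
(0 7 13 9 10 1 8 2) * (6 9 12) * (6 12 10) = [7, 8, 0, 3, 4, 5, 9, 13, 2, 6, 1, 11, 12, 10] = (0 7 13 10 1 8 2)(6 9)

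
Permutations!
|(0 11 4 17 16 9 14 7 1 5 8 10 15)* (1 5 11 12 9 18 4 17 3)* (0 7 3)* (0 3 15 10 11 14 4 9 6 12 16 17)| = 26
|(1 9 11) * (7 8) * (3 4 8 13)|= |(1 9 11)(3 4 8 7 13)|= 15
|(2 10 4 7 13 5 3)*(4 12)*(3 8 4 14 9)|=|(2 10 12 14 9 3)(4 7 13 5 8)|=30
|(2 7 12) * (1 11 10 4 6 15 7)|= |(1 11 10 4 6 15 7 12 2)|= 9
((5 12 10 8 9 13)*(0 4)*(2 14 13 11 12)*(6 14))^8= (2 13 6 5 14)(8 12 9 10 11)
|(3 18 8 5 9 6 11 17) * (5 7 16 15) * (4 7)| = |(3 18 8 4 7 16 15 5 9 6 11 17)| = 12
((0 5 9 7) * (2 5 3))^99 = ((0 3 2 5 9 7))^99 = (0 5)(2 7)(3 9)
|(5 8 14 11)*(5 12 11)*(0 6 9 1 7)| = 30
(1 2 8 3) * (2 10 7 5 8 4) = (1 10 7 5 8 3)(2 4) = [0, 10, 4, 1, 2, 8, 6, 5, 3, 9, 7]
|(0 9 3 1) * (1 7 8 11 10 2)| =|(0 9 3 7 8 11 10 2 1)| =9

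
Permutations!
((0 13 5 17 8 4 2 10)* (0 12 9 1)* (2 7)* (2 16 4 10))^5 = ((0 13 5 17 8 10 12 9 1)(4 7 16))^5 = (0 10 13 12 5 9 17 1 8)(4 16 7)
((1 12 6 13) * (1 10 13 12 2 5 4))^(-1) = (1 4 5 2)(6 12)(10 13)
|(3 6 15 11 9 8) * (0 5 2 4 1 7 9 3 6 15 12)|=|(0 5 2 4 1 7 9 8 6 12)(3 15 11)|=30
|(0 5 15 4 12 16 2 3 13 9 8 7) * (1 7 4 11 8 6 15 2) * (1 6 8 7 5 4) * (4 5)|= 15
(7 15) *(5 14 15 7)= [0, 1, 2, 3, 4, 14, 6, 7, 8, 9, 10, 11, 12, 13, 15, 5]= (5 14 15)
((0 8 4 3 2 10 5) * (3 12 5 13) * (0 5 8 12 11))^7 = ((0 12 8 4 11)(2 10 13 3))^7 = (0 8 11 12 4)(2 3 13 10)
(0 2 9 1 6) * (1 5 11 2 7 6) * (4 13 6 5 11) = [7, 1, 9, 3, 13, 4, 0, 5, 8, 11, 10, 2, 12, 6] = (0 7 5 4 13 6)(2 9 11)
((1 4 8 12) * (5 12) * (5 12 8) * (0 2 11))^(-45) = ((0 2 11)(1 4 5 8 12))^(-45) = (12)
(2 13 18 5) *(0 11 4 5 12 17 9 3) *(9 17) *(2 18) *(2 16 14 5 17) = (0 11 4 17 2 13 16 14 5 18 12 9 3) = [11, 1, 13, 0, 17, 18, 6, 7, 8, 3, 10, 4, 9, 16, 5, 15, 14, 2, 12]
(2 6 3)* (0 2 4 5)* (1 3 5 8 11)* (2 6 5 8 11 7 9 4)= (0 6 8 7 9 4 11 1 3 2 5)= [6, 3, 5, 2, 11, 0, 8, 9, 7, 4, 10, 1]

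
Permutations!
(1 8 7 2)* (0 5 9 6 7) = (0 5 9 6 7 2 1 8) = [5, 8, 1, 3, 4, 9, 7, 2, 0, 6]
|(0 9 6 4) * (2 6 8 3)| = |(0 9 8 3 2 6 4)| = 7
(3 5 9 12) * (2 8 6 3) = (2 8 6 3 5 9 12) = [0, 1, 8, 5, 4, 9, 3, 7, 6, 12, 10, 11, 2]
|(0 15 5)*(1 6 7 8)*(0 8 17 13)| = 9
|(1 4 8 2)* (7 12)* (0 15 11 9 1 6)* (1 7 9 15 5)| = 42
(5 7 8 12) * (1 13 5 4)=(1 13 5 7 8 12 4)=[0, 13, 2, 3, 1, 7, 6, 8, 12, 9, 10, 11, 4, 5]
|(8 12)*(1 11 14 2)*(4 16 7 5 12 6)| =28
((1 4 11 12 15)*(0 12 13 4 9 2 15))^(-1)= (0 12)(1 15 2 9)(4 13 11)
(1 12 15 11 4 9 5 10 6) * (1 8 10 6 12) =(4 9 5 6 8 10 12 15 11) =[0, 1, 2, 3, 9, 6, 8, 7, 10, 5, 12, 4, 15, 13, 14, 11]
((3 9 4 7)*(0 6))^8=(9)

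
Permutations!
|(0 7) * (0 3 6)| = 4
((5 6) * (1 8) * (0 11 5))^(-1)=(0 6 5 11)(1 8)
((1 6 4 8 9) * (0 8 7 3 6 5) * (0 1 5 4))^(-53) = (0 8 9 5 1 4 7 3 6)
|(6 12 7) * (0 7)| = |(0 7 6 12)| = 4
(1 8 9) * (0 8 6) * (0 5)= (0 8 9 1 6 5)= [8, 6, 2, 3, 4, 0, 5, 7, 9, 1]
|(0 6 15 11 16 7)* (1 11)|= 7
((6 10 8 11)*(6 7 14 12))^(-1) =(6 12 14 7 11 8 10)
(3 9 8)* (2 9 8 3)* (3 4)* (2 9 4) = (2 4 3 8 9) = [0, 1, 4, 8, 3, 5, 6, 7, 9, 2]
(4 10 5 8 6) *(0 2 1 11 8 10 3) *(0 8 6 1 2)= [0, 11, 2, 8, 3, 10, 4, 7, 1, 9, 5, 6]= (1 11 6 4 3 8)(5 10)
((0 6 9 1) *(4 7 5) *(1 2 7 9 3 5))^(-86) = ((0 6 3 5 4 9 2 7 1))^(-86) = (0 4 1 5 7 3 2 6 9)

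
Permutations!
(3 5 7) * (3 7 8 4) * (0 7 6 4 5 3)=[7, 1, 2, 3, 0, 8, 4, 6, 5]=(0 7 6 4)(5 8)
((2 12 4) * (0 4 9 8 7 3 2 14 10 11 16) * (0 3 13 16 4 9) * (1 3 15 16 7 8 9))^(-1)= (0 12 2 3 1)(4 11 10 14)(7 13)(15 16)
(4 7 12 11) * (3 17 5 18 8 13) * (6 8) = (3 17 5 18 6 8 13)(4 7 12 11) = [0, 1, 2, 17, 7, 18, 8, 12, 13, 9, 10, 4, 11, 3, 14, 15, 16, 5, 6]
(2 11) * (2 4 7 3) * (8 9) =[0, 1, 11, 2, 7, 5, 6, 3, 9, 8, 10, 4] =(2 11 4 7 3)(8 9)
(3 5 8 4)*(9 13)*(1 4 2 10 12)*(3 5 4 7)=(1 7 3 4 5 8 2 10 12)(9 13)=[0, 7, 10, 4, 5, 8, 6, 3, 2, 13, 12, 11, 1, 9]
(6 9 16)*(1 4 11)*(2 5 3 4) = (1 2 5 3 4 11)(6 9 16) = [0, 2, 5, 4, 11, 3, 9, 7, 8, 16, 10, 1, 12, 13, 14, 15, 6]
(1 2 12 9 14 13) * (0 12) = (0 12 9 14 13 1 2) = [12, 2, 0, 3, 4, 5, 6, 7, 8, 14, 10, 11, 9, 1, 13]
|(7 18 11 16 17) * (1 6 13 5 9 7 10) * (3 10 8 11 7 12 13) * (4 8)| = 20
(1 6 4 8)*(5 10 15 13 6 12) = [0, 12, 2, 3, 8, 10, 4, 7, 1, 9, 15, 11, 5, 6, 14, 13] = (1 12 5 10 15 13 6 4 8)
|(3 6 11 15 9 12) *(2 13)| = |(2 13)(3 6 11 15 9 12)| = 6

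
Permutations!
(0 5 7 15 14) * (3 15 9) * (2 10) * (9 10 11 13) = (0 5 7 10 2 11 13 9 3 15 14) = [5, 1, 11, 15, 4, 7, 6, 10, 8, 3, 2, 13, 12, 9, 0, 14]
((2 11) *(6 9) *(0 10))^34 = (11)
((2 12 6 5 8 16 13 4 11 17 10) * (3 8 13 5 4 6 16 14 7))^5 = (2 6)(3 8 14 7)(4 12)(5 17)(10 13)(11 16)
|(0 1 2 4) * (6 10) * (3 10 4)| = 7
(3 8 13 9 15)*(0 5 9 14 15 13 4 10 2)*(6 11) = (0 5 9 13 14 15 3 8 4 10 2)(6 11) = [5, 1, 0, 8, 10, 9, 11, 7, 4, 13, 2, 6, 12, 14, 15, 3]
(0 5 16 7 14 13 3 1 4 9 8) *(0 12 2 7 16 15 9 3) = (16)(0 5 15 9 8 12 2 7 14 13)(1 4 3) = [5, 4, 7, 1, 3, 15, 6, 14, 12, 8, 10, 11, 2, 0, 13, 9, 16]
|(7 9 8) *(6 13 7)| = 5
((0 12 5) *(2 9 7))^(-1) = ((0 12 5)(2 9 7))^(-1) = (0 5 12)(2 7 9)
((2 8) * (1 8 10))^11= ((1 8 2 10))^11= (1 10 2 8)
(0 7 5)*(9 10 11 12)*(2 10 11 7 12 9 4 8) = (0 12 4 8 2 10 7 5)(9 11) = [12, 1, 10, 3, 8, 0, 6, 5, 2, 11, 7, 9, 4]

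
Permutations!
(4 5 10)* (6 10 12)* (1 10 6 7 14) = (1 10 4 5 12 7 14) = [0, 10, 2, 3, 5, 12, 6, 14, 8, 9, 4, 11, 7, 13, 1]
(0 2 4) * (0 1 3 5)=[2, 3, 4, 5, 1, 0]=(0 2 4 1 3 5)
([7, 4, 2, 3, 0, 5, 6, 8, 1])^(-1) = [4, 8, 2, 3, 1, 5, 6, 0, 7]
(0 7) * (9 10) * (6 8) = (0 7)(6 8)(9 10) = [7, 1, 2, 3, 4, 5, 8, 0, 6, 10, 9]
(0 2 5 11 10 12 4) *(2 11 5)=[11, 1, 2, 3, 0, 5, 6, 7, 8, 9, 12, 10, 4]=(0 11 10 12 4)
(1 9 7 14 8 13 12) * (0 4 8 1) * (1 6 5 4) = (0 1 9 7 14 6 5 4 8 13 12) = [1, 9, 2, 3, 8, 4, 5, 14, 13, 7, 10, 11, 0, 12, 6]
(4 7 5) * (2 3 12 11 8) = [0, 1, 3, 12, 7, 4, 6, 5, 2, 9, 10, 8, 11] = (2 3 12 11 8)(4 7 5)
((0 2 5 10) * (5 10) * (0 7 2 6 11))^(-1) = ((0 6 11)(2 10 7))^(-1) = (0 11 6)(2 7 10)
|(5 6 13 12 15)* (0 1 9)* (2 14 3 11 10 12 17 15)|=30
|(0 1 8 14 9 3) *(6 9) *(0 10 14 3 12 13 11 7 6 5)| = |(0 1 8 3 10 14 5)(6 9 12 13 11 7)| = 42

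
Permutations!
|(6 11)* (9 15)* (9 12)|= 6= |(6 11)(9 15 12)|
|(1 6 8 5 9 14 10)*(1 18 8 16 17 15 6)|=|(5 9 14 10 18 8)(6 16 17 15)|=12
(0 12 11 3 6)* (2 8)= (0 12 11 3 6)(2 8)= [12, 1, 8, 6, 4, 5, 0, 7, 2, 9, 10, 3, 11]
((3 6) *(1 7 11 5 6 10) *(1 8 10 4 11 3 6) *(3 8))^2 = (1 8 3 11)(4 5 7 10)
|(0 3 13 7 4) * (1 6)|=10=|(0 3 13 7 4)(1 6)|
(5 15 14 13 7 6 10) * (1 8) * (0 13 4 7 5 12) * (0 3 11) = [13, 8, 2, 11, 7, 15, 10, 6, 1, 9, 12, 0, 3, 5, 4, 14] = (0 13 5 15 14 4 7 6 10 12 3 11)(1 8)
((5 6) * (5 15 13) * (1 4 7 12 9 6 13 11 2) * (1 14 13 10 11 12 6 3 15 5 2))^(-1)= ((1 4 7 6 5 10 11)(2 14 13)(3 15 12 9))^(-1)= (1 11 10 5 6 7 4)(2 13 14)(3 9 12 15)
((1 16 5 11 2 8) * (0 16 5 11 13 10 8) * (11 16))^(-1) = (16)(0 2 11)(1 8 10 13 5)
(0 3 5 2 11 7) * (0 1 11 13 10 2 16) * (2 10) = (0 3 5 16)(1 11 7)(2 13) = [3, 11, 13, 5, 4, 16, 6, 1, 8, 9, 10, 7, 12, 2, 14, 15, 0]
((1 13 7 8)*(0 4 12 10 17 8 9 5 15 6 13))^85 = ((0 4 12 10 17 8 1)(5 15 6 13 7 9))^85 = (0 4 12 10 17 8 1)(5 15 6 13 7 9)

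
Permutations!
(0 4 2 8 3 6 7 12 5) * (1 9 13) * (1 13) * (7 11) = [4, 9, 8, 6, 2, 0, 11, 12, 3, 1, 10, 7, 5, 13] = (13)(0 4 2 8 3 6 11 7 12 5)(1 9)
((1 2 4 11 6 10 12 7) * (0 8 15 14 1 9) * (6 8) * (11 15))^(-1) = ((0 6 10 12 7 9)(1 2 4 15 14)(8 11))^(-1) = (0 9 7 12 10 6)(1 14 15 4 2)(8 11)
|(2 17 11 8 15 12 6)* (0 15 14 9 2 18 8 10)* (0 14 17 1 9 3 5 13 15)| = 12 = |(1 9 2)(3 5 13 15 12 6 18 8 17 11 10 14)|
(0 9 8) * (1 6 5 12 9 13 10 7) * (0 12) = (0 13 10 7 1 6 5)(8 12 9) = [13, 6, 2, 3, 4, 0, 5, 1, 12, 8, 7, 11, 9, 10]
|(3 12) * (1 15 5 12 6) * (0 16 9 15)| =|(0 16 9 15 5 12 3 6 1)| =9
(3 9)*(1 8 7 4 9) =(1 8 7 4 9 3) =[0, 8, 2, 1, 9, 5, 6, 4, 7, 3]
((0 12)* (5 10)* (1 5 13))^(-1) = (0 12)(1 13 10 5)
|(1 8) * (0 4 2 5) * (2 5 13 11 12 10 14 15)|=42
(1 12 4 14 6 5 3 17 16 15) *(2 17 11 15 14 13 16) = (1 12 4 13 16 14 6 5 3 11 15)(2 17) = [0, 12, 17, 11, 13, 3, 5, 7, 8, 9, 10, 15, 4, 16, 6, 1, 14, 2]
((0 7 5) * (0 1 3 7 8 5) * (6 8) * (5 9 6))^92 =((0 5 1 3 7)(6 8 9))^92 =(0 1 7 5 3)(6 9 8)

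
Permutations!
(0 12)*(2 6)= [12, 1, 6, 3, 4, 5, 2, 7, 8, 9, 10, 11, 0]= (0 12)(2 6)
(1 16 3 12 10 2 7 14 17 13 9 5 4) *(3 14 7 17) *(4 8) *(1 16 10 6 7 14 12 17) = (1 10 2)(3 17 13 9 5 8 4 16 12 6 7 14) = [0, 10, 1, 17, 16, 8, 7, 14, 4, 5, 2, 11, 6, 9, 3, 15, 12, 13]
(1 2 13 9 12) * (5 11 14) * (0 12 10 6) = (0 12 1 2 13 9 10 6)(5 11 14) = [12, 2, 13, 3, 4, 11, 0, 7, 8, 10, 6, 14, 1, 9, 5]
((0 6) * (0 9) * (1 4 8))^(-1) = (0 9 6)(1 8 4)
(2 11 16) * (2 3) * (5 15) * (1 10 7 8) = [0, 10, 11, 2, 4, 15, 6, 8, 1, 9, 7, 16, 12, 13, 14, 5, 3] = (1 10 7 8)(2 11 16 3)(5 15)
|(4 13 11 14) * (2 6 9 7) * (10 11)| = 20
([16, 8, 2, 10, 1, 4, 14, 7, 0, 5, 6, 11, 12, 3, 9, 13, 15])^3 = (0 13 6 5 8 15 10 9 1 16 3 14 4)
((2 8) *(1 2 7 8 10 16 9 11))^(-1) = (1 11 9 16 10 2)(7 8)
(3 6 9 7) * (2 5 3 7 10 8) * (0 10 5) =(0 10 8 2)(3 6 9 5) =[10, 1, 0, 6, 4, 3, 9, 7, 2, 5, 8]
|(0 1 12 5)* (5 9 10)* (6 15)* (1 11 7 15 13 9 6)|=|(0 11 7 15 1 12 6 13 9 10 5)|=11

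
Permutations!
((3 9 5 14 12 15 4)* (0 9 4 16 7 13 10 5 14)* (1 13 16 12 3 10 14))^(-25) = ((0 9 1 13 14 3 4 10 5)(7 16)(12 15))^(-25) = (0 1 14 4 5 9 13 3 10)(7 16)(12 15)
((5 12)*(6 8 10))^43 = ((5 12)(6 8 10))^43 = (5 12)(6 8 10)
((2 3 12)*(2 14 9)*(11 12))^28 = ((2 3 11 12 14 9))^28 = (2 14 11)(3 9 12)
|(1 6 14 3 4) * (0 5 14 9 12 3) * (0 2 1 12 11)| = 24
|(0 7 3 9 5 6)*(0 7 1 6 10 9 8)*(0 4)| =21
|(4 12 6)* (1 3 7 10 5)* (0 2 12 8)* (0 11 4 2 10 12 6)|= |(0 10 5 1 3 7 12)(2 6)(4 8 11)|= 42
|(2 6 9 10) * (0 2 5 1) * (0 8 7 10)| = |(0 2 6 9)(1 8 7 10 5)| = 20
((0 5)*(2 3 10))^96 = (10)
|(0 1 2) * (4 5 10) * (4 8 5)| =|(0 1 2)(5 10 8)| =3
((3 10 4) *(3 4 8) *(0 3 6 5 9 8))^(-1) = (0 10 3)(5 6 8 9) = ((0 3 10)(5 9 8 6))^(-1)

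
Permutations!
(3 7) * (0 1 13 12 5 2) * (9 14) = [1, 13, 0, 7, 4, 2, 6, 3, 8, 14, 10, 11, 5, 12, 9] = (0 1 13 12 5 2)(3 7)(9 14)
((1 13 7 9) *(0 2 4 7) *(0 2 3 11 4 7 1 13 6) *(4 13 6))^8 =(13)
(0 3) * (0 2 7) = (0 3 2 7) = [3, 1, 7, 2, 4, 5, 6, 0]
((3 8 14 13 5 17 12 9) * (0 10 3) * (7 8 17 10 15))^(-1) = ((0 15 7 8 14 13 5 10 3 17 12 9))^(-1) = (0 9 12 17 3 10 5 13 14 8 7 15)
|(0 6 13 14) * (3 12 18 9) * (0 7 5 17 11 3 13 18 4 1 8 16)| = 16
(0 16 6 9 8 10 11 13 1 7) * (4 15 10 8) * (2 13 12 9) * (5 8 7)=(0 16 6 2 13 1 5 8 7)(4 15 10 11 12 9)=[16, 5, 13, 3, 15, 8, 2, 0, 7, 4, 11, 12, 9, 1, 14, 10, 6]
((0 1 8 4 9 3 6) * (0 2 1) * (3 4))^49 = ((1 8 3 6 2)(4 9))^49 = (1 2 6 3 8)(4 9)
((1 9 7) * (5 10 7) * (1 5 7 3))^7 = (1 9 7 5 10 3) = ((1 9 7 5 10 3))^7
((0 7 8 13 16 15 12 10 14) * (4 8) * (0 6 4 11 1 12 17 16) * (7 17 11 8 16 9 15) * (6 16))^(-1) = (0 13 8 7 16 14 10 12 1 11 15 9 17)(4 6)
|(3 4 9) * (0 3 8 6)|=6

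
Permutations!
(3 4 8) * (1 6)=(1 6)(3 4 8)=[0, 6, 2, 4, 8, 5, 1, 7, 3]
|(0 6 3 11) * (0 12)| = 5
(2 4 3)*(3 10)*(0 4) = (0 4 10 3 2) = [4, 1, 0, 2, 10, 5, 6, 7, 8, 9, 3]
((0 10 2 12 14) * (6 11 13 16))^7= ((0 10 2 12 14)(6 11 13 16))^7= (0 2 14 10 12)(6 16 13 11)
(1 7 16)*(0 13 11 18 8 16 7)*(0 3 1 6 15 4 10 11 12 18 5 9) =(0 13 12 18 8 16 6 15 4 10 11 5 9)(1 3) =[13, 3, 2, 1, 10, 9, 15, 7, 16, 0, 11, 5, 18, 12, 14, 4, 6, 17, 8]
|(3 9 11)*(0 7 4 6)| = 12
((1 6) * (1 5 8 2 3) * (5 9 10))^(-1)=(1 3 2 8 5 10 9 6)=((1 6 9 10 5 8 2 3))^(-1)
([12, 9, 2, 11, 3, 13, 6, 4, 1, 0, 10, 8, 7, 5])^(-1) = [9, 8, 2, 4, 7, 13, 6, 12, 11, 1, 10, 3, 0, 5]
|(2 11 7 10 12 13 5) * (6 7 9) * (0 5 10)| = 21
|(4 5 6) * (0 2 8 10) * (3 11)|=12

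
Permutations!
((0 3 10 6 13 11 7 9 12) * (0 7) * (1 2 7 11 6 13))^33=(13)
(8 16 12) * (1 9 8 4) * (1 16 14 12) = (1 9 8 14 12 4 16) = [0, 9, 2, 3, 16, 5, 6, 7, 14, 8, 10, 11, 4, 13, 12, 15, 1]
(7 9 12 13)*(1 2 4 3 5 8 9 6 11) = [0, 2, 4, 5, 3, 8, 11, 6, 9, 12, 10, 1, 13, 7] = (1 2 4 3 5 8 9 12 13 7 6 11)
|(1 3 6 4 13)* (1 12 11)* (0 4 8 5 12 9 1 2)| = 12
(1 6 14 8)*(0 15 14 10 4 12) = (0 15 14 8 1 6 10 4 12) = [15, 6, 2, 3, 12, 5, 10, 7, 1, 9, 4, 11, 0, 13, 8, 14]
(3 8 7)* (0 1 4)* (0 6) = (0 1 4 6)(3 8 7) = [1, 4, 2, 8, 6, 5, 0, 3, 7]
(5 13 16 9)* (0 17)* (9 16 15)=(0 17)(5 13 15 9)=[17, 1, 2, 3, 4, 13, 6, 7, 8, 5, 10, 11, 12, 15, 14, 9, 16, 0]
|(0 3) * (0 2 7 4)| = 5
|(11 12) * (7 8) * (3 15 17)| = 6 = |(3 15 17)(7 8)(11 12)|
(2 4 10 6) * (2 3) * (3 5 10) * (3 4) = (2 3)(5 10 6) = [0, 1, 3, 2, 4, 10, 5, 7, 8, 9, 6]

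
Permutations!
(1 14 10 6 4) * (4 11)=[0, 14, 2, 3, 1, 5, 11, 7, 8, 9, 6, 4, 12, 13, 10]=(1 14 10 6 11 4)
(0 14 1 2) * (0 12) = (0 14 1 2 12) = [14, 2, 12, 3, 4, 5, 6, 7, 8, 9, 10, 11, 0, 13, 1]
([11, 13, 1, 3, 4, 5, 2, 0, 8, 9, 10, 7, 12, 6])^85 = (0 11 7)(1 13 6 2)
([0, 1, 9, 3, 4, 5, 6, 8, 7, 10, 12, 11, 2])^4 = (12)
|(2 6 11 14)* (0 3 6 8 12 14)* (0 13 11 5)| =|(0 3 6 5)(2 8 12 14)(11 13)| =4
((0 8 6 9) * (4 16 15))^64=(4 16 15)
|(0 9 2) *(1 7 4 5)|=12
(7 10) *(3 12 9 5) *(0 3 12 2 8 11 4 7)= (0 3 2 8 11 4 7 10)(5 12 9)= [3, 1, 8, 2, 7, 12, 6, 10, 11, 5, 0, 4, 9]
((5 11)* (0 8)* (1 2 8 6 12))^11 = (0 8 2 1 12 6)(5 11) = ((0 6 12 1 2 8)(5 11))^11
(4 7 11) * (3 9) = (3 9)(4 7 11) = [0, 1, 2, 9, 7, 5, 6, 11, 8, 3, 10, 4]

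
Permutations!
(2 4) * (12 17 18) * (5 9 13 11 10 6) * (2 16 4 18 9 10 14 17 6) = (2 18 12 6 5 10)(4 16)(9 13 11 14 17) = [0, 1, 18, 3, 16, 10, 5, 7, 8, 13, 2, 14, 6, 11, 17, 15, 4, 9, 12]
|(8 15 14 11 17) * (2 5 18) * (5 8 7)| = 9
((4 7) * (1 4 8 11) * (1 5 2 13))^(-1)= (1 13 2 5 11 8 7 4)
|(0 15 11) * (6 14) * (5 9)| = |(0 15 11)(5 9)(6 14)| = 6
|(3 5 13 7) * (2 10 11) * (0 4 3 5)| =|(0 4 3)(2 10 11)(5 13 7)| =3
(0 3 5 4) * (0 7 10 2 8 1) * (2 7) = (0 3 5 4 2 8 1)(7 10) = [3, 0, 8, 5, 2, 4, 6, 10, 1, 9, 7]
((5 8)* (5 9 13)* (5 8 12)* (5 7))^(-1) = ((5 12 7)(8 9 13))^(-1) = (5 7 12)(8 13 9)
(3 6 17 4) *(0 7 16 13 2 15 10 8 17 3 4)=[7, 1, 15, 6, 4, 5, 3, 16, 17, 9, 8, 11, 12, 2, 14, 10, 13, 0]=(0 7 16 13 2 15 10 8 17)(3 6)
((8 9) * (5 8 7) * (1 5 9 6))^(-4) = ((1 5 8 6)(7 9))^(-4) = (9)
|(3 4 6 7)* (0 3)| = |(0 3 4 6 7)| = 5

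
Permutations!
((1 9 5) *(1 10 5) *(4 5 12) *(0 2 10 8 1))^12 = (0 12 8)(1 2 4)(5 9 10)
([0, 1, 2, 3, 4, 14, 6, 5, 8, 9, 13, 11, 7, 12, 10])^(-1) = (5 7 12 13 10 14)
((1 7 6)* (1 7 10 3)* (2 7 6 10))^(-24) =(1 2 7 10 3)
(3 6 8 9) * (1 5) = [0, 5, 2, 6, 4, 1, 8, 7, 9, 3] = (1 5)(3 6 8 9)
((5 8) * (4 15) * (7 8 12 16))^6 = (5 12 16 7 8)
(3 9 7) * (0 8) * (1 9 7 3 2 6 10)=[8, 9, 6, 7, 4, 5, 10, 2, 0, 3, 1]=(0 8)(1 9 3 7 2 6 10)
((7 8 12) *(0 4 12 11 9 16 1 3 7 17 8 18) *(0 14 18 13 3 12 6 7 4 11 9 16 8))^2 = (18)(0 16 12)(1 17 11)(3 6 13 4 7)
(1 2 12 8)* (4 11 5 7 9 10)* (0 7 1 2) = [7, 0, 12, 3, 11, 1, 6, 9, 2, 10, 4, 5, 8] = (0 7 9 10 4 11 5 1)(2 12 8)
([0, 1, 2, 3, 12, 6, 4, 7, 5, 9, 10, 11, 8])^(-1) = [0, 1, 2, 3, 6, 8, 5, 7, 12, 9, 10, 11, 4]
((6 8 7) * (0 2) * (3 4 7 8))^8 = (8)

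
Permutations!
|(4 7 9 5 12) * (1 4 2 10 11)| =|(1 4 7 9 5 12 2 10 11)| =9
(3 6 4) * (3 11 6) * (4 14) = [0, 1, 2, 3, 11, 5, 14, 7, 8, 9, 10, 6, 12, 13, 4] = (4 11 6 14)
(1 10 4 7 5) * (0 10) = (0 10 4 7 5 1) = [10, 0, 2, 3, 7, 1, 6, 5, 8, 9, 4]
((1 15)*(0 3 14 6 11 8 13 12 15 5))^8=((0 3 14 6 11 8 13 12 15 1 5))^8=(0 15 8 14 5 12 11 3 1 13 6)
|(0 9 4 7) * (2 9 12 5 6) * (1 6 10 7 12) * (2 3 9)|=|(0 1 6 3 9 4 12 5 10 7)|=10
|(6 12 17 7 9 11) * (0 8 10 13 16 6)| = 11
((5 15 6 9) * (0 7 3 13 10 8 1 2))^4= (15)(0 10)(1 3)(2 13)(7 8)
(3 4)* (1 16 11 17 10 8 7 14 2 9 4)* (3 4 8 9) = (1 16 11 17 10 9 8 7 14 2 3) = [0, 16, 3, 1, 4, 5, 6, 14, 7, 8, 9, 17, 12, 13, 2, 15, 11, 10]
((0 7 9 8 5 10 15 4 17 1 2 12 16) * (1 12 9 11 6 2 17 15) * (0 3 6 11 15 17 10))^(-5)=(0 6 4 8 16 7 2 17 5 3 15 9 12)(1 10)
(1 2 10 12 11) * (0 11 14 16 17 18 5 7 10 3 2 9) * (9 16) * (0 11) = (1 16 17 18 5 7 10 12 14 9 11)(2 3) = [0, 16, 3, 2, 4, 7, 6, 10, 8, 11, 12, 1, 14, 13, 9, 15, 17, 18, 5]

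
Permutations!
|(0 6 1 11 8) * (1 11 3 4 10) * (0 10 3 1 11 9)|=6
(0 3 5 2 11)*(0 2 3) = (2 11)(3 5) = [0, 1, 11, 5, 4, 3, 6, 7, 8, 9, 10, 2]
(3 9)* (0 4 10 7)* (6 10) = (0 4 6 10 7)(3 9) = [4, 1, 2, 9, 6, 5, 10, 0, 8, 3, 7]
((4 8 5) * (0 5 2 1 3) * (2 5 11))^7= ((0 11 2 1 3)(4 8 5))^7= (0 2 3 11 1)(4 8 5)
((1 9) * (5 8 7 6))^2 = (9)(5 7)(6 8)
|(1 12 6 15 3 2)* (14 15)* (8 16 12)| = 9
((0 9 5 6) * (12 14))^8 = (14)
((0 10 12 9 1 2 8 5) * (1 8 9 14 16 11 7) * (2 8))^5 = ((0 10 12 14 16 11 7 1 8 5)(2 9))^5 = (0 11)(1 12)(2 9)(5 16)(7 10)(8 14)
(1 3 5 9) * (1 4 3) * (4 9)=(9)(3 5 4)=[0, 1, 2, 5, 3, 4, 6, 7, 8, 9]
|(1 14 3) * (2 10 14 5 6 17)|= 8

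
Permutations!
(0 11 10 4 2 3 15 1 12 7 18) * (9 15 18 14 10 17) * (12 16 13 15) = (0 11 17 9 12 7 14 10 4 2 3 18)(1 16 13 15) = [11, 16, 3, 18, 2, 5, 6, 14, 8, 12, 4, 17, 7, 15, 10, 1, 13, 9, 0]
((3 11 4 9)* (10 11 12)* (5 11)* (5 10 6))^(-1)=((3 12 6 5 11 4 9))^(-1)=(3 9 4 11 5 6 12)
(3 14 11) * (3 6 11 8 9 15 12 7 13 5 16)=(3 14 8 9 15 12 7 13 5 16)(6 11)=[0, 1, 2, 14, 4, 16, 11, 13, 9, 15, 10, 6, 7, 5, 8, 12, 3]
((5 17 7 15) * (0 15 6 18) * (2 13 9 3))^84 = ((0 15 5 17 7 6 18)(2 13 9 3))^84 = (18)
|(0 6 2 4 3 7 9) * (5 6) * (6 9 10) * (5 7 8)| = 10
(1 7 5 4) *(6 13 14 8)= [0, 7, 2, 3, 1, 4, 13, 5, 6, 9, 10, 11, 12, 14, 8]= (1 7 5 4)(6 13 14 8)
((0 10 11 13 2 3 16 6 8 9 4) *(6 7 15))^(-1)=(0 4 9 8 6 15 7 16 3 2 13 11 10)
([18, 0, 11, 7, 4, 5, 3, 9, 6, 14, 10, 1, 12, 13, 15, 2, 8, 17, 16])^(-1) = [1, 11, 15, 6, 4, 5, 8, 3, 16, 7, 10, 2, 12, 13, 9, 14, 18, 17, 0]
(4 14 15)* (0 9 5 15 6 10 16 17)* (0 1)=(0 9 5 15 4 14 6 10 16 17 1)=[9, 0, 2, 3, 14, 15, 10, 7, 8, 5, 16, 11, 12, 13, 6, 4, 17, 1]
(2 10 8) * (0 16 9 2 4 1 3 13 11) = [16, 3, 10, 13, 1, 5, 6, 7, 4, 2, 8, 0, 12, 11, 14, 15, 9] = (0 16 9 2 10 8 4 1 3 13 11)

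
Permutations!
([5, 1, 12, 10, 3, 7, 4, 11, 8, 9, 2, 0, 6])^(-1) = (0 11 7 5)(2 10 3 4 6 12)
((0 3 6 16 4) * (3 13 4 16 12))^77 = ((16)(0 13 4)(3 6 12))^77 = (16)(0 4 13)(3 12 6)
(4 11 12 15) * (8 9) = (4 11 12 15)(8 9) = [0, 1, 2, 3, 11, 5, 6, 7, 9, 8, 10, 12, 15, 13, 14, 4]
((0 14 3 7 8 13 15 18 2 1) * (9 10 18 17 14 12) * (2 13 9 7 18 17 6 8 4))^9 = ((0 12 7 4 2 1)(3 18 13 15 6 8 9 10 17 14))^9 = (0 4)(1 7)(2 12)(3 14 17 10 9 8 6 15 13 18)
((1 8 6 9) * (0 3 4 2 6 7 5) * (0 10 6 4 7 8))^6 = (0 9 10 7)(1 6 5 3)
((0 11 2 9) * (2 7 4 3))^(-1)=(0 9 2 3 4 7 11)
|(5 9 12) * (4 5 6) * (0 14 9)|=7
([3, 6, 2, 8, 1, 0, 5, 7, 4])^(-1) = [5, 4, 2, 0, 8, 6, 1, 7, 3]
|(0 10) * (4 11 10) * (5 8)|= 4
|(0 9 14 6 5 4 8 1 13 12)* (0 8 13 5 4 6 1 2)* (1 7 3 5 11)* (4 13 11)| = |(0 9 14 7 3 5 6 13 12 8 2)(1 4 11)| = 33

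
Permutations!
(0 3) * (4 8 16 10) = [3, 1, 2, 0, 8, 5, 6, 7, 16, 9, 4, 11, 12, 13, 14, 15, 10] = (0 3)(4 8 16 10)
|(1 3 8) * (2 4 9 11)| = 12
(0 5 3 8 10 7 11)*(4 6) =(0 5 3 8 10 7 11)(4 6) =[5, 1, 2, 8, 6, 3, 4, 11, 10, 9, 7, 0]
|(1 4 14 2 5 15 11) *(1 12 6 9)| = 10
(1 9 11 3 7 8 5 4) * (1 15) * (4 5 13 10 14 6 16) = [0, 9, 2, 7, 15, 5, 16, 8, 13, 11, 14, 3, 12, 10, 6, 1, 4] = (1 9 11 3 7 8 13 10 14 6 16 4 15)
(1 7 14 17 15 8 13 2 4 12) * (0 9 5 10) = (0 9 5 10)(1 7 14 17 15 8 13 2 4 12) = [9, 7, 4, 3, 12, 10, 6, 14, 13, 5, 0, 11, 1, 2, 17, 8, 16, 15]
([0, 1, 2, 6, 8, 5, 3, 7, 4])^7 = [0, 1, 2, 6, 8, 5, 3, 7, 4]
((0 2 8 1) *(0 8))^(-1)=((0 2)(1 8))^(-1)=(0 2)(1 8)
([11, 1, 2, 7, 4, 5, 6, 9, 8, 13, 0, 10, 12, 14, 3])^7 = [11, 1, 2, 9, 4, 5, 6, 13, 8, 14, 0, 10, 12, 3, 7]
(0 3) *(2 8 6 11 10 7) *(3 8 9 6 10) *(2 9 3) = (0 8 10 7 9 6 11 2 3) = [8, 1, 3, 0, 4, 5, 11, 9, 10, 6, 7, 2]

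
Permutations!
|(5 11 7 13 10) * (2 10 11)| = 3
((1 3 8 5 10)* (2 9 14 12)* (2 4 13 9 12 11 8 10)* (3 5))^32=(1 11 4)(2 3 9)(5 8 13)(10 14 12)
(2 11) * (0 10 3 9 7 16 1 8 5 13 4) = (0 10 3 9 7 16 1 8 5 13 4)(2 11) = [10, 8, 11, 9, 0, 13, 6, 16, 5, 7, 3, 2, 12, 4, 14, 15, 1]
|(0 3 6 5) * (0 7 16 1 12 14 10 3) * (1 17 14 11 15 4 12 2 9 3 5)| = |(1 2 9 3 6)(4 12 11 15)(5 7 16 17 14 10)| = 60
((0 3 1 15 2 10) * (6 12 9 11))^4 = ((0 3 1 15 2 10)(6 12 9 11))^4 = (0 2 1)(3 10 15)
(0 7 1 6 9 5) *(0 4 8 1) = (0 7)(1 6 9 5 4 8) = [7, 6, 2, 3, 8, 4, 9, 0, 1, 5]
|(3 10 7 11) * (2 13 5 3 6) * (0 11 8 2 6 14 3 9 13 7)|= 15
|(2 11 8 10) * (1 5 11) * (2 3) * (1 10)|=|(1 5 11 8)(2 10 3)|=12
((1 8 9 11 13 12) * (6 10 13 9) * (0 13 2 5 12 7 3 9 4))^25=((0 13 7 3 9 11 4)(1 8 6 10 2 5 12))^25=(0 9 13 11 7 4 3)(1 2 8 5 6 12 10)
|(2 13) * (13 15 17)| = |(2 15 17 13)| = 4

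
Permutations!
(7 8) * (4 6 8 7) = (4 6 8) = [0, 1, 2, 3, 6, 5, 8, 7, 4]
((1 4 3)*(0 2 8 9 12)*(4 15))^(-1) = (0 12 9 8 2)(1 3 4 15)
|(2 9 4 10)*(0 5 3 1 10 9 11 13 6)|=18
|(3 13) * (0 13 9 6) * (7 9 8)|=|(0 13 3 8 7 9 6)|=7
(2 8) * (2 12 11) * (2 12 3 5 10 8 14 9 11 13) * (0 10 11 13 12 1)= (0 10 8 3 5 11 1)(2 14 9 13)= [10, 0, 14, 5, 4, 11, 6, 7, 3, 13, 8, 1, 12, 2, 9]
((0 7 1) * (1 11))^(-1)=((0 7 11 1))^(-1)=(0 1 11 7)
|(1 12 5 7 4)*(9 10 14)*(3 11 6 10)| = |(1 12 5 7 4)(3 11 6 10 14 9)| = 30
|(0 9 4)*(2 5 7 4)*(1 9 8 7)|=|(0 8 7 4)(1 9 2 5)|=4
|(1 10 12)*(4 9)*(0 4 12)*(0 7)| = 7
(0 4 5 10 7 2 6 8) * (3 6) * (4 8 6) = (0 8)(2 3 4 5 10 7) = [8, 1, 3, 4, 5, 10, 6, 2, 0, 9, 7]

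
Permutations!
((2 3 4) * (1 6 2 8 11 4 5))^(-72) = ((1 6 2 3 5)(4 8 11))^(-72) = (11)(1 3 6 5 2)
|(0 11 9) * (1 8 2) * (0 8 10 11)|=6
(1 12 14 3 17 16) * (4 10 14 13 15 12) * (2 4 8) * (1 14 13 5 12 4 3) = (1 8 2 3 17 16 14)(4 10 13 15)(5 12) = [0, 8, 3, 17, 10, 12, 6, 7, 2, 9, 13, 11, 5, 15, 1, 4, 14, 16]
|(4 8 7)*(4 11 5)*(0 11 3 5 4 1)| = 8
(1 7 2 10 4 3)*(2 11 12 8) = (1 7 11 12 8 2 10 4 3) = [0, 7, 10, 1, 3, 5, 6, 11, 2, 9, 4, 12, 8]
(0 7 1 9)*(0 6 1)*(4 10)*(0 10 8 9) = (0 7 10 4 8 9 6 1) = [7, 0, 2, 3, 8, 5, 1, 10, 9, 6, 4]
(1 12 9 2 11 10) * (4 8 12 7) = (1 7 4 8 12 9 2 11 10) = [0, 7, 11, 3, 8, 5, 6, 4, 12, 2, 1, 10, 9]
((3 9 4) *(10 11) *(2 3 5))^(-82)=(11)(2 4 3 5 9)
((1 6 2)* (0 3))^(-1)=((0 3)(1 6 2))^(-1)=(0 3)(1 2 6)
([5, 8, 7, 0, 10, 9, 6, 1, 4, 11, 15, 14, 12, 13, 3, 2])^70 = (15)(0 14 9)(3 11 5)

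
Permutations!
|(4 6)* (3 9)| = |(3 9)(4 6)| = 2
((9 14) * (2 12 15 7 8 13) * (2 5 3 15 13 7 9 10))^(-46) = ((2 12 13 5 3 15 9 14 10)(7 8))^(-46) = (2 10 14 9 15 3 5 13 12)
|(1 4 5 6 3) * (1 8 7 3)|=|(1 4 5 6)(3 8 7)|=12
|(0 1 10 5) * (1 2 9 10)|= 5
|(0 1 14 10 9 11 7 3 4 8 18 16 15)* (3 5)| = 14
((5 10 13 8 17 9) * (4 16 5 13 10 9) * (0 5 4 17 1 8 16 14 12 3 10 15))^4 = (17)(0 16 3 5 4 10 9 14 15 13 12)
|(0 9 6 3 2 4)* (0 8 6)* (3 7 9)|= |(0 3 2 4 8 6 7 9)|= 8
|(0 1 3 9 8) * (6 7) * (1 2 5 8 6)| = |(0 2 5 8)(1 3 9 6 7)| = 20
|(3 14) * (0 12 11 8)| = |(0 12 11 8)(3 14)| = 4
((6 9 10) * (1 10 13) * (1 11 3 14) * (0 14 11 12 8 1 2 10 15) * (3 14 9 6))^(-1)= ((0 9 13 12 8 1 15)(2 10 3 11 14))^(-1)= (0 15 1 8 12 13 9)(2 14 11 3 10)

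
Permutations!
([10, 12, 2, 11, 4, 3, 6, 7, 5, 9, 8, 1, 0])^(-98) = [1, 3, 2, 8, 4, 10, 6, 7, 0, 9, 12, 5, 11]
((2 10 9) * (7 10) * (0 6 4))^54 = ((0 6 4)(2 7 10 9))^54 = (2 10)(7 9)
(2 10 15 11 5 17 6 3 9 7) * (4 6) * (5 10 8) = (2 8 5 17 4 6 3 9 7)(10 15 11) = [0, 1, 8, 9, 6, 17, 3, 2, 5, 7, 15, 10, 12, 13, 14, 11, 16, 4]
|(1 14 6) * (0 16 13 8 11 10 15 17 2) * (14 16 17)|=9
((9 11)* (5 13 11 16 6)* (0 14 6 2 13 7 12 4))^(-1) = ((0 14 6 5 7 12 4)(2 13 11 9 16))^(-1) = (0 4 12 7 5 6 14)(2 16 9 11 13)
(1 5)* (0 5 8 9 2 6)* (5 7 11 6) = (0 7 11 6)(1 8 9 2 5) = [7, 8, 5, 3, 4, 1, 0, 11, 9, 2, 10, 6]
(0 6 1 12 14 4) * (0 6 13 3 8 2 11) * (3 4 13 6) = [6, 12, 11, 8, 3, 5, 1, 7, 2, 9, 10, 0, 14, 4, 13] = (0 6 1 12 14 13 4 3 8 2 11)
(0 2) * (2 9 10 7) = (0 9 10 7 2) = [9, 1, 0, 3, 4, 5, 6, 2, 8, 10, 7]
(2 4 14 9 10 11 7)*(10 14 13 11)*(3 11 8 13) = (2 4 3 11 7)(8 13)(9 14) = [0, 1, 4, 11, 3, 5, 6, 2, 13, 14, 10, 7, 12, 8, 9]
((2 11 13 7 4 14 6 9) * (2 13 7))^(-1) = ((2 11 7 4 14 6 9 13))^(-1) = (2 13 9 6 14 4 7 11)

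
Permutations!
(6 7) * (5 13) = [0, 1, 2, 3, 4, 13, 7, 6, 8, 9, 10, 11, 12, 5] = (5 13)(6 7)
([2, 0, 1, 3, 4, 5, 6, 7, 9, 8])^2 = (9)(0 1 2)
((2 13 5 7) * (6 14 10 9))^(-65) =(2 7 5 13)(6 9 10 14)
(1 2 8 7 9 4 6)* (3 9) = (1 2 8 7 3 9 4 6) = [0, 2, 8, 9, 6, 5, 1, 3, 7, 4]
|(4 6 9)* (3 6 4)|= |(3 6 9)|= 3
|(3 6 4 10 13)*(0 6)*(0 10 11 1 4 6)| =3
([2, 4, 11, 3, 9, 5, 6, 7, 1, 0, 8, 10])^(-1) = [9, 8, 0, 3, 1, 5, 6, 7, 10, 4, 11, 2]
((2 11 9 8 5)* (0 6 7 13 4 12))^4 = (0 4 7)(2 5 8 9 11)(6 12 13) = ((0 6 7 13 4 12)(2 11 9 8 5))^4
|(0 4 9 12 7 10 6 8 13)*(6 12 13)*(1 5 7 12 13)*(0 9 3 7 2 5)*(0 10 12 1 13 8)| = |(0 4 3 7 12 1 10 8 6)(2 5)(9 13)| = 18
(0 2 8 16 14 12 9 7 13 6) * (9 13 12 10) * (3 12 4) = [2, 1, 8, 12, 3, 5, 0, 4, 16, 7, 9, 11, 13, 6, 10, 15, 14] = (0 2 8 16 14 10 9 7 4 3 12 13 6)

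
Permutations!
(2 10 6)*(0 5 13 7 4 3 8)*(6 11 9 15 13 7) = (0 5 7 4 3 8)(2 10 11 9 15 13 6) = [5, 1, 10, 8, 3, 7, 2, 4, 0, 15, 11, 9, 12, 6, 14, 13]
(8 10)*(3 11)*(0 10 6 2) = (0 10 8 6 2)(3 11) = [10, 1, 0, 11, 4, 5, 2, 7, 6, 9, 8, 3]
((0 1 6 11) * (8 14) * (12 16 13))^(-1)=(0 11 6 1)(8 14)(12 13 16)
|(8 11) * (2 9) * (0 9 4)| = 4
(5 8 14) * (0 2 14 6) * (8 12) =[2, 1, 14, 3, 4, 12, 0, 7, 6, 9, 10, 11, 8, 13, 5] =(0 2 14 5 12 8 6)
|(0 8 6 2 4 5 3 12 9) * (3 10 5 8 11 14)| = 12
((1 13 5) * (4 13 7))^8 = (1 13 7 5 4)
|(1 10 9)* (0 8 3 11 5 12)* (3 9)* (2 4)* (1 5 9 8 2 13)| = |(0 2 4 13 1 10 3 11 9 5 12)| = 11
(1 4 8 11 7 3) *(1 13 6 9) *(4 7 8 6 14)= (1 7 3 13 14 4 6 9)(8 11)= [0, 7, 2, 13, 6, 5, 9, 3, 11, 1, 10, 8, 12, 14, 4]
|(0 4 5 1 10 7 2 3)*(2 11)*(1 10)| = |(0 4 5 10 7 11 2 3)| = 8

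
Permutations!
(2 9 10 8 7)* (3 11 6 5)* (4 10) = (2 9 4 10 8 7)(3 11 6 5) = [0, 1, 9, 11, 10, 3, 5, 2, 7, 4, 8, 6]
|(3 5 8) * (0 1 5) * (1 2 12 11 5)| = 7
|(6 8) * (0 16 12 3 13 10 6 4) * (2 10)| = 10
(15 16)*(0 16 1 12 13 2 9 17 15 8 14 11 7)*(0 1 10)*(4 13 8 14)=(0 16 14 11 7 1 12 8 4 13 2 9 17 15 10)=[16, 12, 9, 3, 13, 5, 6, 1, 4, 17, 0, 7, 8, 2, 11, 10, 14, 15]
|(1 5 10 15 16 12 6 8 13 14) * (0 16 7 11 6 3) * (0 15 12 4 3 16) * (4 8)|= 24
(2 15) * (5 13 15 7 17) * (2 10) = (2 7 17 5 13 15 10) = [0, 1, 7, 3, 4, 13, 6, 17, 8, 9, 2, 11, 12, 15, 14, 10, 16, 5]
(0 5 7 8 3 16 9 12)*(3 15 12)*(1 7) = (0 5 1 7 8 15 12)(3 16 9) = [5, 7, 2, 16, 4, 1, 6, 8, 15, 3, 10, 11, 0, 13, 14, 12, 9]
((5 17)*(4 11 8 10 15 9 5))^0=(17)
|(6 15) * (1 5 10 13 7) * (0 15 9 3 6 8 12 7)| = 9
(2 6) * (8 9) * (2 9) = (2 6 9 8) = [0, 1, 6, 3, 4, 5, 9, 7, 2, 8]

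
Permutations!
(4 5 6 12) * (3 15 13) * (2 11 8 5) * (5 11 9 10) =(2 9 10 5 6 12 4)(3 15 13)(8 11) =[0, 1, 9, 15, 2, 6, 12, 7, 11, 10, 5, 8, 4, 3, 14, 13]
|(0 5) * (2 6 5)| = 4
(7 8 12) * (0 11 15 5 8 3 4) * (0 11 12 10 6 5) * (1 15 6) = (0 12 7 3 4 11 6 5 8 10 1 15) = [12, 15, 2, 4, 11, 8, 5, 3, 10, 9, 1, 6, 7, 13, 14, 0]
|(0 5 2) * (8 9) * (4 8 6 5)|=|(0 4 8 9 6 5 2)|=7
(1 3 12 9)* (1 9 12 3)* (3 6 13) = (3 6 13) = [0, 1, 2, 6, 4, 5, 13, 7, 8, 9, 10, 11, 12, 3]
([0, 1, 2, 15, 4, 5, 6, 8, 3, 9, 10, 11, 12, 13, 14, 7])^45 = [0, 1, 2, 15, 4, 5, 6, 8, 3, 9, 10, 11, 12, 13, 14, 7]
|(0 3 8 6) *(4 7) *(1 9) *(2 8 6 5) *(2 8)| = |(0 3 6)(1 9)(4 7)(5 8)| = 6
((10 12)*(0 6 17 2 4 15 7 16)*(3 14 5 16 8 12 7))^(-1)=(0 16 5 14 3 15 4 2 17 6)(7 10 12 8)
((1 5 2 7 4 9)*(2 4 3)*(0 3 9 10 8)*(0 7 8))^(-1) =((0 3 2 8 7 9 1 5 4 10))^(-1) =(0 10 4 5 1 9 7 8 2 3)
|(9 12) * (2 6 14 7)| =4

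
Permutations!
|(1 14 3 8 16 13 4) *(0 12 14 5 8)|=12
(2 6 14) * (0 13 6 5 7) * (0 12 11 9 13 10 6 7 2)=(0 10 6 14)(2 5)(7 12 11 9 13)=[10, 1, 5, 3, 4, 2, 14, 12, 8, 13, 6, 9, 11, 7, 0]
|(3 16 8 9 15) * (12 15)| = 6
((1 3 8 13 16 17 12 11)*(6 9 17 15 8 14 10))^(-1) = ((1 3 14 10 6 9 17 12 11)(8 13 16 15))^(-1) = (1 11 12 17 9 6 10 14 3)(8 15 16 13)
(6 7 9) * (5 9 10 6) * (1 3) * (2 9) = (1 3)(2 9 5)(6 7 10) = [0, 3, 9, 1, 4, 2, 7, 10, 8, 5, 6]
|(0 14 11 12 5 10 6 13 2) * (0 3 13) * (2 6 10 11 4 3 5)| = |(0 14 4 3 13 6)(2 5 11 12)| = 12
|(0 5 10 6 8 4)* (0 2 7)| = |(0 5 10 6 8 4 2 7)| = 8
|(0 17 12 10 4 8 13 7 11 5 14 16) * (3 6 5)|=14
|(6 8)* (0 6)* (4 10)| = 6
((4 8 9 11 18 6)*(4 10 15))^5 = (4 6 9 15 18 8 10 11)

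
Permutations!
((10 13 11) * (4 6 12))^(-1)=(4 12 6)(10 11 13)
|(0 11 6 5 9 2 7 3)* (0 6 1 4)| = 12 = |(0 11 1 4)(2 7 3 6 5 9)|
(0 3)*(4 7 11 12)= (0 3)(4 7 11 12)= [3, 1, 2, 0, 7, 5, 6, 11, 8, 9, 10, 12, 4]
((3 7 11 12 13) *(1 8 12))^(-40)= ((1 8 12 13 3 7 11))^(-40)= (1 12 3 11 8 13 7)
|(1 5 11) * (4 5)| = |(1 4 5 11)| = 4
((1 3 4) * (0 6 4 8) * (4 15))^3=(0 4 8 15 3 6 1)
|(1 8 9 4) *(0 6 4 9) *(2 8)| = |(9)(0 6 4 1 2 8)| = 6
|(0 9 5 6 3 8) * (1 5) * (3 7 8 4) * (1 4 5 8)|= 9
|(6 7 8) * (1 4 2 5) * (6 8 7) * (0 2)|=|(8)(0 2 5 1 4)|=5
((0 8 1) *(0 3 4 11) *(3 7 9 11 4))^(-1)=((0 8 1 7 9 11))^(-1)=(0 11 9 7 1 8)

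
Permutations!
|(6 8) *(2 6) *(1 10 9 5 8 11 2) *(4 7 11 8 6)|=|(1 10 9 5 6 8)(2 4 7 11)|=12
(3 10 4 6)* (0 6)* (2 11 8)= (0 6 3 10 4)(2 11 8)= [6, 1, 11, 10, 0, 5, 3, 7, 2, 9, 4, 8]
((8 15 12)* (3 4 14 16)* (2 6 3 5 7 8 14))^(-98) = (16)(2 3)(4 6)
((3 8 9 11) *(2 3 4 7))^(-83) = ((2 3 8 9 11 4 7))^(-83) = (2 3 8 9 11 4 7)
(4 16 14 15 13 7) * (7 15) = (4 16 14 7)(13 15) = [0, 1, 2, 3, 16, 5, 6, 4, 8, 9, 10, 11, 12, 15, 7, 13, 14]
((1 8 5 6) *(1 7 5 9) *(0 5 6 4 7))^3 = (9)(0 7 5 6 4)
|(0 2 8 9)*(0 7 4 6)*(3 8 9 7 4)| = 15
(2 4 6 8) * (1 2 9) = (1 2 4 6 8 9) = [0, 2, 4, 3, 6, 5, 8, 7, 9, 1]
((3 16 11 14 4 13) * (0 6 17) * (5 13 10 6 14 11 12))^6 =((0 14 4 10 6 17)(3 16 12 5 13))^6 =(17)(3 16 12 5 13)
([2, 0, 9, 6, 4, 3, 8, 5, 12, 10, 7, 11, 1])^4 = [7, 10, 5, 1, 4, 12, 0, 8, 2, 3, 6, 11, 9]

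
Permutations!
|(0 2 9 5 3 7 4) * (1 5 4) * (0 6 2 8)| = 4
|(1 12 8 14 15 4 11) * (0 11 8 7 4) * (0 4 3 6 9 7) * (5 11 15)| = |(0 15 4 8 14 5 11 1 12)(3 6 9 7)| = 36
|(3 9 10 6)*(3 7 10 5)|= 3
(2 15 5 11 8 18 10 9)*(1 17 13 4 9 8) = (1 17 13 4 9 2 15 5 11)(8 18 10) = [0, 17, 15, 3, 9, 11, 6, 7, 18, 2, 8, 1, 12, 4, 14, 5, 16, 13, 10]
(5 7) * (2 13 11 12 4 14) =(2 13 11 12 4 14)(5 7) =[0, 1, 13, 3, 14, 7, 6, 5, 8, 9, 10, 12, 4, 11, 2]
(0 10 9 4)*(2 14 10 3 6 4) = [3, 1, 14, 6, 0, 5, 4, 7, 8, 2, 9, 11, 12, 13, 10] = (0 3 6 4)(2 14 10 9)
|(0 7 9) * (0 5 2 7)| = |(2 7 9 5)| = 4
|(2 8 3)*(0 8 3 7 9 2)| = |(0 8 7 9 2 3)| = 6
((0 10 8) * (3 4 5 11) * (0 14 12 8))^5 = (0 10)(3 4 5 11)(8 12 14)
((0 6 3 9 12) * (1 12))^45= ((0 6 3 9 1 12))^45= (0 9)(1 6)(3 12)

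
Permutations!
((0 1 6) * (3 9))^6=(9)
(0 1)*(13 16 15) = (0 1)(13 16 15) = [1, 0, 2, 3, 4, 5, 6, 7, 8, 9, 10, 11, 12, 16, 14, 13, 15]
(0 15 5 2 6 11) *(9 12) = (0 15 5 2 6 11)(9 12) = [15, 1, 6, 3, 4, 2, 11, 7, 8, 12, 10, 0, 9, 13, 14, 5]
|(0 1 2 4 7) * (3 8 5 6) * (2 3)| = |(0 1 3 8 5 6 2 4 7)| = 9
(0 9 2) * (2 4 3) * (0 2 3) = [9, 1, 2, 3, 0, 5, 6, 7, 8, 4] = (0 9 4)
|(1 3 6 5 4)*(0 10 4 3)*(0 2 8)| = 6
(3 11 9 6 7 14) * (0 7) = [7, 1, 2, 11, 4, 5, 0, 14, 8, 6, 10, 9, 12, 13, 3] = (0 7 14 3 11 9 6)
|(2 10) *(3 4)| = |(2 10)(3 4)| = 2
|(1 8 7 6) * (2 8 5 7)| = |(1 5 7 6)(2 8)| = 4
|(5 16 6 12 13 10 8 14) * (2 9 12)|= 10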